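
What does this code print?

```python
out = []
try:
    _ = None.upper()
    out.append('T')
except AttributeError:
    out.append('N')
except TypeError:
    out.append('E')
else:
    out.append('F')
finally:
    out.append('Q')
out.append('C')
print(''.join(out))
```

Execution trace: 'N' (except AttributeError) → 'Q' (finally) → 'C' (after the try/except). Output: NQC

Answer: NQC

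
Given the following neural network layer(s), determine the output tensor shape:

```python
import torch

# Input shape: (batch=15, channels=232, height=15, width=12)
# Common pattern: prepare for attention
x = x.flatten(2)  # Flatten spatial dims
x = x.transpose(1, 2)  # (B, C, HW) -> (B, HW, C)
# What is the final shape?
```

Input: (15, 232, 15, 12) -> after flatten(2): (15, 232, 180) -> Output: (15, 180, 232)

Answer: (15, 180, 232)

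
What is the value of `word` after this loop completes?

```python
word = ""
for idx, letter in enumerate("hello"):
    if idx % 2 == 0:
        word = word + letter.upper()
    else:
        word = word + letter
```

Uppercase even positions in 'hello'
`word` takes the values: "" → "H" → "He" → "HeL" → "HeLl" → "HeLlO"

Answer: "HeLlO"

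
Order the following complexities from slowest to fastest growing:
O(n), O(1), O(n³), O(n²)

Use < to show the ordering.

Ordered by growth rate: O(1) < O(n) < O(n²) < O(n³)

Answer: O(1) < O(n) < O(n²) < O(n³)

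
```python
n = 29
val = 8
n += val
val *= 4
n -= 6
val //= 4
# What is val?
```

Trace:
`n = 29` → n = 29
`val = 8` → val = 8
`n += val` → n = 37
`val *= 4` → val = 32
`n -= 6` → n = 31
`val //= 4` → val = 8
So val = 8

Answer: 8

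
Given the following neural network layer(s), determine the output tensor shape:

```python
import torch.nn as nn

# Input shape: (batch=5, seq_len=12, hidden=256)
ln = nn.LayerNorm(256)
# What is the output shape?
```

Input: (5, 12, 256) -> Output: (5, 12, 256)

Answer: (5, 12, 256)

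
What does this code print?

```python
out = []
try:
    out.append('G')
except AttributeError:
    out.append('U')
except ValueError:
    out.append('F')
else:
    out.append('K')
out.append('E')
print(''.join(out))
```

Execution trace: 'G' (try body, no exception) → 'K' (else) → 'E' (after the try/except). Output: GKE

Answer: GKE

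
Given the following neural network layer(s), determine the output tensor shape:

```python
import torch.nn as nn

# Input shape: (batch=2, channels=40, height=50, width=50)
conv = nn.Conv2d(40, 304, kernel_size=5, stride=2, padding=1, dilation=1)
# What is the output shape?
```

Input: (2, 40, 50, 50) -> Output: (2, 304, 24, 24)

Answer: (2, 304, 24, 24)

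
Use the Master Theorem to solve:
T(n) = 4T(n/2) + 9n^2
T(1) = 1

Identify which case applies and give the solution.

a=4, b=2, f(n)=9n^2. log_2(4) = 2. Since c=2 = 2, Case 2 applies: T(n) = Θ(n^log_b(a) · log n) = O(n^2 log n).

Answer: O(n^2 log n) - Case 2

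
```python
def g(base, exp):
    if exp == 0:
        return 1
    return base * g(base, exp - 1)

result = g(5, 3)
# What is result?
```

g(5, 3) = 5 * 5 * 5 = 125

Answer: 125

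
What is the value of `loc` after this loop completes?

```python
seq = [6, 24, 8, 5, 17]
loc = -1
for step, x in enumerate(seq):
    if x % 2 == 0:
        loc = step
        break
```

First even number index in [6, 24, 8, 5, 17]
`loc` takes the values: -1 → 0

Answer: 0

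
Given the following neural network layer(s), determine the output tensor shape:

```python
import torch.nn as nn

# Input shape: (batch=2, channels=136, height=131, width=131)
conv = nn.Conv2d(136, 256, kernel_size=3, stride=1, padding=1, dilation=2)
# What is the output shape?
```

Input: (2, 136, 131, 131) -> Output: (2, 256, 129, 129)

Answer: (2, 256, 129, 129)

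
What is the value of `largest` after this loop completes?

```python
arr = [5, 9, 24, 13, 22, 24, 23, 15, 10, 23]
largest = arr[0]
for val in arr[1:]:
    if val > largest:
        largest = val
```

Maximum of [5, 9, 24, 13, 22, 24, 23, 15, 10, 23]
`largest` takes the values: 5 → 9 → 24

Answer: 24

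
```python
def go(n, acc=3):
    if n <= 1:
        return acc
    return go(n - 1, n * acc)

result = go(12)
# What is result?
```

Accumulator trace (n, acc): (12, 3) -> (11, 36) -> (10, 396) -> (9, 3960) -> (8, 35640) -> (7, 285120) -> (6, 1995840) -> (5, 11975040) -> (4, 59875200) -> (3, 239500800) -> (2, 718502400) -> (1, 1437004800) -> return 1437004800

Answer: 1437004800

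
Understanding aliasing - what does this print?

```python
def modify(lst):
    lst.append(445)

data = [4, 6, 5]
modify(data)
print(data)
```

Key concept: function modifies passed list.
Step by step:
`data = [4, 6, 5]` → data = [4, 6, 5]
`modify(data)` → data = [4, 6, 5, 445]
`print(data)` → prints [4, 6, 5, 445]

Answer: [4, 6, 5, 445]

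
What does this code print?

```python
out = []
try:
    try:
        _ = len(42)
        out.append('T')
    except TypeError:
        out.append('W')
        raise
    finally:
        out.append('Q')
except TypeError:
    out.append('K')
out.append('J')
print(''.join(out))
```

Execution trace: 'W' (inner except TypeError) → 'Q' (inner finally) → 'K' (outer except TypeError) → 'J' (after the try/except). Output: WQKJ

Answer: WQKJ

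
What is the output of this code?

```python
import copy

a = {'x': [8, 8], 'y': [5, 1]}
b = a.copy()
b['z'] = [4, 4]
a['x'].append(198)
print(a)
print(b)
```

Key concept: shallow copy of dict with mutable values.
Step by step:
`a = {'x': [8, 8], 'y': [5, 1]}` → a = {'x': [8, 8], 'y': [5, 1]}
`b = a.copy()` → b = {'x': [8, 8], 'y': [5, 1]}
`b['z'] = [4, 4]` → b = {'x': [8, 8], 'y': [5, 1], 'z': [4, 4]}
`a['x'].append(198)` → a = {'x': [8, 8, 198], 'y': [5, 1]}; b = {'x': [8, 8, 198], 'y': [5, 1], 'z': [4, 4]}
`print(a)` → prints {'x': [8, 8, 198], 'y': [5, 1]}
`print(b)` → prints {'x': [8, 8, 198], 'y': [5, 1], 'z': [4, 4]}

Answer:
{'x': [8, 8, 198], 'y': [5, 1]}
{'x': [8, 8, 198], 'y': [5, 1], 'z': [4, 4]}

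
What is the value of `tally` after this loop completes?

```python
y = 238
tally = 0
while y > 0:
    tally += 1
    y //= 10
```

Count digits by repeated division by 10
`tally` takes the values: 0 → 1 → 2 → 3

Answer: 3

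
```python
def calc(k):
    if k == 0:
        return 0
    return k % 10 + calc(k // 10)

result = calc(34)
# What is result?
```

Sum of digits of 34: 4 + 3 = 7

Answer: 7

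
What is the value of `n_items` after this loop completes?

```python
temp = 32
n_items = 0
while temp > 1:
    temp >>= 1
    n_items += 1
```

Count right shifts until 1
`n_items` takes the values: 0 → 1 → 2 → 3 → 4 → 5

Answer: 5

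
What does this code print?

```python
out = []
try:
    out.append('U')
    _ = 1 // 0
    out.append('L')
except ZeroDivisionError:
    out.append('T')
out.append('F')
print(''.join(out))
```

Execution trace: 'U' (try body) → 'T' (except ZeroDivisionError) → 'F' (after the try/except). Output: UTF

Answer: UTF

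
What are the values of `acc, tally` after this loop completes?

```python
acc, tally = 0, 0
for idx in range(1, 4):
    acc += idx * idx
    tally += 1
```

Sum of squares and count
`acc, tally` takes the values: (0, 0) → (1, 0) → (1, 1) → (5, 1) → (5, 2) → (14, 2) → (14, 3)

Answer: 14, 3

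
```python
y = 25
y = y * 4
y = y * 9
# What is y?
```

Trace:
`y = 25` → y = 25
`y = y * 4` → y = 100
`y = y * 9` → y = 900
So y = 900

Answer: 900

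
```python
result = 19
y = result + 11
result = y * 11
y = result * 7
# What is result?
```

Trace:
`result = 19` → result = 19
`y = result + 11` → y = 30
`result = y * 11` → result = 330
`y = result * 7` → y = 2310
So result = 330

Answer: 330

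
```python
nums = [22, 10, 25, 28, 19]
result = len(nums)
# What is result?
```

Trace:
`nums = [22, 10, 25, 28, 19]` → nums = [22, 10, 25, 28, 19]
`result = len(nums)` → result = 5
So result = 5

Answer: 5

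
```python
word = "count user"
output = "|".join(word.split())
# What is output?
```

Trace:
`word = "count user"` → word = 'count user'
`output = "|".join(word.split())` → output = 'count|user'
So output = 'count|user'

Answer: 'count|user'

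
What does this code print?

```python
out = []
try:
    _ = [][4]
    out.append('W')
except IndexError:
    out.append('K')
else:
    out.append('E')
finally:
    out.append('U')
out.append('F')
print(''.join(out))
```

Execution trace: 'K' (except IndexError) → 'U' (finally) → 'F' (after the try/except). Output: KUF

Answer: KUF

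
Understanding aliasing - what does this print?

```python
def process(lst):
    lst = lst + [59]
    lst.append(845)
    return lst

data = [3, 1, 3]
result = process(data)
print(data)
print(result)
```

Key concept: rebinding parameter vs mutation.
Step by step:
`data = [3, 1, 3]` → data = [3, 1, 3]
`result = process(data)` → result = [3, 1, 3, 59, 845]
`print(data)` → prints [3, 1, 3]
`print(result)` → prints [3, 1, 3, 59, 845]

Answer:
[3, 1, 3]
[3, 1, 3, 59, 845]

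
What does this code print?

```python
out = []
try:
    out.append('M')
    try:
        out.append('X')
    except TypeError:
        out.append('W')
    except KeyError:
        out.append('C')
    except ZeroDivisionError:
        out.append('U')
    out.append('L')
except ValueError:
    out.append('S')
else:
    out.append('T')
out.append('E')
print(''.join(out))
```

Execution trace: 'M' (try body) → 'X' (inner try body, no exception) → 'L' (try body, no exception) → 'T' (else) → 'E' (after the try/except). Output: MXLTE

Answer: MXLTE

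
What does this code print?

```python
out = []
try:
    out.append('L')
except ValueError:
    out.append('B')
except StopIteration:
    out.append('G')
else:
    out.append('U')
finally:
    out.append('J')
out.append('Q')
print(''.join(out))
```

Execution trace: 'L' (try body, no exception) → 'U' (else) → 'J' (finally) → 'Q' (after the try/except). Output: LUJQ

Answer: LUJQ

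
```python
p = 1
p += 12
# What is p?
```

Trace:
`p = 1` → p = 1
`p += 12` → p = 13
So p = 13

Answer: 13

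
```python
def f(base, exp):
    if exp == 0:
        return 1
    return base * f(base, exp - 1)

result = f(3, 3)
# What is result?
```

f(3, 3) = 3 * 3 * 3 = 27

Answer: 27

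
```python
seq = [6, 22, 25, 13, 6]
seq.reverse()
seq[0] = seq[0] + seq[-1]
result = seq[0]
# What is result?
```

Trace:
`seq = [6, 22, 25, 13, 6]` → seq = [6, 22, 25, 13, 6]
`seq.reverse()` → seq = [6, 13, 25, 22, 6]
`seq[0] = seq[0] + seq[-1]` → seq = [12, 13, 25, 22, 6]
`result = seq[0]` → result = 12
So result = 12

Answer: 12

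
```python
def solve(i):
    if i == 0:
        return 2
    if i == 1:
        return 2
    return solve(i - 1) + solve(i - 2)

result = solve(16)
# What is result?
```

Build up from base cases: solve(0)=2, solve(1)=2, solve(2)=4, solve(3)=6, solve(4)=10, solve(5)=16, solve(6)=26, ..., solve(16)=3194

Answer: 3194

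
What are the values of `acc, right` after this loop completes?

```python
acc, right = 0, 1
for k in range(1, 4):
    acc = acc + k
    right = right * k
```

Sum and factorial of 1 to 3
`acc, right` takes the values: (0, 1) → (1, 1) → (3, 1) → (3, 2) → (6, 2) → (6, 6)

Answer: 6, 6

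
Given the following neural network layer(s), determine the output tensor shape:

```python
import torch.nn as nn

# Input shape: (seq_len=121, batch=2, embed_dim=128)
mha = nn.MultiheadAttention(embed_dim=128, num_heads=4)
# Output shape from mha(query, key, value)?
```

Input: (121, 2, 128) -> Output: (121, 2, 128)

Answer: (121, 2, 128)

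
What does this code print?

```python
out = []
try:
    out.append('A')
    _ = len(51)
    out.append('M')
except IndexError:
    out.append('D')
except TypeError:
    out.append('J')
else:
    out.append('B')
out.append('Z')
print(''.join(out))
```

Execution trace: 'A' (try body) → 'J' (except TypeError) → 'Z' (after the try/except). Output: AJZ

Answer: AJZ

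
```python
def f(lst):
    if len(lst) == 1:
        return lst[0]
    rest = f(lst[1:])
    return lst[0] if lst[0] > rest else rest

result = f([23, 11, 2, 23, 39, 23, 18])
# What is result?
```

Recursive max over [23, 11, 2, 23, 39, 23, 18] = 39

Answer: 39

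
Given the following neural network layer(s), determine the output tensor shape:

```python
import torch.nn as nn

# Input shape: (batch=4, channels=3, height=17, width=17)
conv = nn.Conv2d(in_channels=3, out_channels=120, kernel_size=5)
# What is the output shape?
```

Input: (4, 3, 17, 17) -> Output: (4, 120, 13, 13)

Answer: (4, 120, 13, 13)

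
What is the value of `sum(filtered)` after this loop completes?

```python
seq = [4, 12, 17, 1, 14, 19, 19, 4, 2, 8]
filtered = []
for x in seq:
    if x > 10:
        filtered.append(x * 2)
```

Sum of doubled values > 10
`filtered` takes the values: [] → [24] → [24, 34] → [24, 34, 28] → [24, 34, 28, 38] → [24, 34, 28, 38, 38]
So `sum(filtered)` = 162

Answer: 162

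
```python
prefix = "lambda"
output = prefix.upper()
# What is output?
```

Trace:
`prefix = "lambda"` → prefix = 'lambda'
`output = prefix.upper()` → output = 'LAMBDA'
So output = 'LAMBDA'

Answer: 'LAMBDA'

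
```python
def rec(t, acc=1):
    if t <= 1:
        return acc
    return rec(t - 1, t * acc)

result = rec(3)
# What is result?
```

Accumulator trace (n, acc): (3, 1) -> (2, 3) -> (1, 6) -> return 6

Answer: 6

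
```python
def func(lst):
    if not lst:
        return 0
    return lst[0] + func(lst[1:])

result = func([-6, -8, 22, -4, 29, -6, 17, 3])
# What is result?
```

(-6) + (-8) + 22 + (-4) + 29 + (-6) + 17 + 3 + 0 = 47

Answer: 47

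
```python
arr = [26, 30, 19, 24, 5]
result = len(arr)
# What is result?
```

Trace:
`arr = [26, 30, 19, 24, 5]` → arr = [26, 30, 19, 24, 5]
`result = len(arr)` → result = 5
So result = 5

Answer: 5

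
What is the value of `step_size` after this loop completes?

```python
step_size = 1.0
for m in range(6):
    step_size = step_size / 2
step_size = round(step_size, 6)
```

Halving LR 6 times: 1 / 2^6
`step_size` takes the values: 1.0 → 0.5 → 0.25 → 0.125 → 0.0625 → 0.03125 → 0.015625

Answer: 0.015625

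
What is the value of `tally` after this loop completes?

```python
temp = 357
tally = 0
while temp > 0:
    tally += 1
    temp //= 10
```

Count digits by repeated division by 10
`tally` takes the values: 0 → 1 → 2 → 3

Answer: 3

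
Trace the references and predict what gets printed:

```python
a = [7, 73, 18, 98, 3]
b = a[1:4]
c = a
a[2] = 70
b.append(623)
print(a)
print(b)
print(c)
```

Key concept: slice vs alias.
Step by step:
`a = [7, 73, 18, 98, 3]` → a = [7, 73, 18, 98, 3]
`b = a[1:4]` → b = [73, 18, 98]
`c = a` → c = [7, 73, 18, 98, 3] (same object as a)
`a[2] = 70` → a = [7, 73, 70, 98, 3] (same object as c); c = [7, 73, 70, 98, 3] (same object as a)
`b.append(623)` → b = [73, 18, 98, 623]
`print(a)` → prints [7, 73, 70, 98, 3]
`print(b)` → prints [73, 18, 98, 623]
`print(c)` → prints [7, 73, 70, 98, 3]

Answer:
[7, 73, 70, 98, 3]
[73, 18, 98, 623]
[7, 73, 70, 98, 3]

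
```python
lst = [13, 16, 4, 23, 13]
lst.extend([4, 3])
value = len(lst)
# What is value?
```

Trace:
`lst = [13, 16, 4, 23, 13]` → lst = [13, 16, 4, 23, 13]
`lst.extend([4, 3])` → lst = [13, 16, 4, 23, 13, 4, 3]
`value = len(lst)` → value = 7
So value = 7

Answer: 7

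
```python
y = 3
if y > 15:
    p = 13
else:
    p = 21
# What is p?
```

Trace:
`y = 3` → y = 3
`if y > 15: ...` → y > 15 is False, take else branch → p = 21
So p = 21

Answer: 21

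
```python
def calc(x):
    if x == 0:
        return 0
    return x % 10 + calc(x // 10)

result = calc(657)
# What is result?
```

Sum of digits of 657: 7 + 5 + 6 = 18

Answer: 18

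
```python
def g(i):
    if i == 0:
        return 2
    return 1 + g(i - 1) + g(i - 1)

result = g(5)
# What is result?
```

g(i) = 1 + 2·g(i-1), g(0)=2. Closed form: (2+1)·2^5 - 1 = 95.

Answer: 95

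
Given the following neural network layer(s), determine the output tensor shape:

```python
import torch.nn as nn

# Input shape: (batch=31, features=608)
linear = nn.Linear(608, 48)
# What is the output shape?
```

Input: (31, 608) -> Output: (31, 48)

Answer: (31, 48)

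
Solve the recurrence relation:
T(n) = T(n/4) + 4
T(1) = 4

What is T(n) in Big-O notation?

Each step divides n by 4 and adds 4. After log_4(n) steps we reach T(1)=4. So T(n) = 4·log_4(n) + 4 = O(log n).

Answer: O(log n)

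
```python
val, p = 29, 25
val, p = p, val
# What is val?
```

Trace:
`val, p = 29, 25` → val = 29; p = 25
`val, p = p, val` → val = 25; p = 29
So val = 25

Answer: 25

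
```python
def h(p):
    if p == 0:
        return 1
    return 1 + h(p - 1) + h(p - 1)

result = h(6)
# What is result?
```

h(p) = 1 + 2·h(p-1), h(0)=1. Closed form: (1+1)·2^6 - 1 = 127.

Answer: 127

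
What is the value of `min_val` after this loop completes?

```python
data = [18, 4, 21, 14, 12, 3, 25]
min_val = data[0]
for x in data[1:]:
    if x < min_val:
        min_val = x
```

Minimum of [18, 4, 21, 14, 12, 3, 25]
`min_val` takes the values: 18 → 4 → 3

Answer: 3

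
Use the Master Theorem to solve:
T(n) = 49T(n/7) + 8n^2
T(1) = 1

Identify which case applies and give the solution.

a=49, b=7, f(n)=8n^2. log_7(49) = 2. Since c=2 = 2, Case 2 applies: T(n) = Θ(n^log_b(a) · log n) = O(n^2 log n).

Answer: O(n^2 log n) - Case 2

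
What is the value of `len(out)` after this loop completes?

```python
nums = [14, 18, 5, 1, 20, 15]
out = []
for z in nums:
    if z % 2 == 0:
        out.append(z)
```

Count even numbers in [14, 18, 5, 1, 20, 15]
`out` takes the values: [] → [14] → [14, 18] → [14, 18, 20]
So `len(out)` = 3

Answer: 3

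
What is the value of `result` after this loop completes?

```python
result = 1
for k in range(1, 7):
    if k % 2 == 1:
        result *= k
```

Product of odd numbers 1 to 6
`result` takes the values: 1 → 3 → 15

Answer: 15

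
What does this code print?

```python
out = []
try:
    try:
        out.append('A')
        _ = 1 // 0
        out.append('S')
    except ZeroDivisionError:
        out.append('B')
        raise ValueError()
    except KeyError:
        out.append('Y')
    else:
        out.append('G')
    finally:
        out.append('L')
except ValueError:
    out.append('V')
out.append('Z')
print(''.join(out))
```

Execution trace: 'A' (try body) → 'B' (except ZeroDivisionError) → 'L' (finally) → 'V' (outer except ValueError) → 'Z' (after the try/except). Output: ABLVZ

Answer: ABLVZ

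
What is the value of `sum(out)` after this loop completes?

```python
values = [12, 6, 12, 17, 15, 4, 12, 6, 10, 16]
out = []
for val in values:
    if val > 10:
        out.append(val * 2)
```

Sum of doubled values > 10
`out` takes the values: [] → [24] → [24, 24] → [24, 24, 34] → [24, 24, 34, 30] → [24, 24, 34, 30, 24] → [24, 24, 34, 30, 24, 32]
So `sum(out)` = 168

Answer: 168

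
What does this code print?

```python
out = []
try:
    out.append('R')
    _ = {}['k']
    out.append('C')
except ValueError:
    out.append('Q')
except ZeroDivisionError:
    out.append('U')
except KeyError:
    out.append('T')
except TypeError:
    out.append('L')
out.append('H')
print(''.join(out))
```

Execution trace: 'R' (try body) → 'T' (except KeyError) → 'H' (after the try/except). Output: RTH

Answer: RTH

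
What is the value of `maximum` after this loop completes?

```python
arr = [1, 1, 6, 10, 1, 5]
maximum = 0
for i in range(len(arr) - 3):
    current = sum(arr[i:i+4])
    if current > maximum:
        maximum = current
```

Max sum of 4-element window in [1, 1, 6, 10, 1, 5]
`maximum` takes the values: 0 → 18 → 22

Answer: 22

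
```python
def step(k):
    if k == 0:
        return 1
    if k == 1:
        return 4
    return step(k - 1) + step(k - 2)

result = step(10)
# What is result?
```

Build up from base cases: step(0)=1, step(1)=4, step(2)=5, step(3)=9, step(4)=14, step(5)=23, step(6)=37, ..., step(10)=254

Answer: 254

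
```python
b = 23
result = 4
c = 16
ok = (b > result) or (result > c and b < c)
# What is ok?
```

Trace:
`b = 23` → b = 23
`result = 4` → result = 4
`c = 16` → c = 16
`ok = (b > result) or (result > c and b < c)` → ok = True
So ok = True

Answer: True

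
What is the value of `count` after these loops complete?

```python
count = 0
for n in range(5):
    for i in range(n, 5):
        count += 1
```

Upper triangle: 5 + 4 + ... + 1
`count` takes the values: 0 → 1 → 2 → 3 → 4 → 5 → 6 → 7 → 8 → 9 → 10 → 11 → 12 → 13 → 14 → 15

Answer: 15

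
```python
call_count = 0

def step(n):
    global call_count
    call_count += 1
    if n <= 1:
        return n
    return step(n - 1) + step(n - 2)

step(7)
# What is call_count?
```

Calls(n) = 1 + Calls(n-1) + Calls(n-2); Calls(0)=Calls(1)=1. For n=7 this gives 41.

Answer: 41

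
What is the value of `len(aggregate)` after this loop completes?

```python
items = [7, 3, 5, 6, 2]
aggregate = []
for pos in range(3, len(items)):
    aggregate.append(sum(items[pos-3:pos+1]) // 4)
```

Number of 4-element averages
`aggregate` takes the values: [] → [5] → [5, 4]
So `len(aggregate)` = 2

Answer: 2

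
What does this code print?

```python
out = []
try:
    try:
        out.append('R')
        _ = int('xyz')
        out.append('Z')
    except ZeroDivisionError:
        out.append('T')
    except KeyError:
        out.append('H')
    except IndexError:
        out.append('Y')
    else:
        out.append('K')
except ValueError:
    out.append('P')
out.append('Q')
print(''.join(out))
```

Execution trace: 'R' (inner try body) → 'P' (outer except ValueError) → 'Q' (after the try/except). Output: RPQ

Answer: RPQ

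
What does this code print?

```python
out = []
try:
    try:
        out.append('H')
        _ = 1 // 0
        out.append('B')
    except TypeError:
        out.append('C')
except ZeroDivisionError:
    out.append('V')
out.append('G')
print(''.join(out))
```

Execution trace: 'H' (inner try body) → 'V' (outer except ZeroDivisionError) → 'G' (after the try/except). Output: HVG

Answer: HVG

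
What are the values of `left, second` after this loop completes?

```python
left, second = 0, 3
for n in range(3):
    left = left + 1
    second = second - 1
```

left goes 0→3, second goes 3→0
`left, second` takes the values: (0, 3) → (1, 3) → (1, 2) → (2, 2) → (2, 1) → (3, 1) → (3, 0)

Answer: 3, 0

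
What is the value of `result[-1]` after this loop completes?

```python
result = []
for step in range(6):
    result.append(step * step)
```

Last element of squares 0 to 5
`result` takes the values: [] → [0] → [0, 1] → [0, 1, 4] → [0, 1, 4, 9] → [0, 1, 4, 9, 16] → [0, 1, 4, 9, 16, 25]
So `result[-1]` = 25

Answer: 25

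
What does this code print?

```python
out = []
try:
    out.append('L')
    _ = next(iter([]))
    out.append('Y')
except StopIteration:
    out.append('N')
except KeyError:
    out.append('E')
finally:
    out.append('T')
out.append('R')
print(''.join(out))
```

Execution trace: 'L' (try body) → 'N' (except StopIteration) → 'T' (finally) → 'R' (after the try/except). Output: LNTR

Answer: LNTR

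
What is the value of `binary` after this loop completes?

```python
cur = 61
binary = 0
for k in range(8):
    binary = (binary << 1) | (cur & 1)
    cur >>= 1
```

Reverse lowest 8 bits of 61
`binary` takes the values: 0 → 1 → 2 → 5 → 11 → 23 → 47 → 94 → 188

Answer: 188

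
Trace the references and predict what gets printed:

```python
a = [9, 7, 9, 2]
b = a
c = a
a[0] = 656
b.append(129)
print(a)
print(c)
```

Key concept: multiple aliases.
Step by step:
`a = [9, 7, 9, 2]` → a = [9, 7, 9, 2]
`b = a` → b = [9, 7, 9, 2] (same object as a)
`c = a` → c = [9, 7, 9, 2] (same object as a, b)
`a[0] = 656` → a = [656, 7, 9, 2] (same object as b, c); b = [656, 7, 9, 2] (same object as a, c); c = [656, 7, 9, 2] (same object as a, b)
`b.append(129)` → a = [656, 7, 9, 2, 129] (same object as b, c); b = [656, 7, 9, 2, 129] (same object as a, c); c = [656, 7, 9, 2, 129] (same object as a, b)
`print(a)` → prints [656, 7, 9, 2, 129]
`print(c)` → prints [656, 7, 9, 2, 129]

Answer:
[656, 7, 9, 2, 129]
[656, 7, 9, 2, 129]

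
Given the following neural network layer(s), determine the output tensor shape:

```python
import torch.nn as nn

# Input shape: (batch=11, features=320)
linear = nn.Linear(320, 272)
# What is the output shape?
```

Input: (11, 320) -> Output: (11, 272)

Answer: (11, 272)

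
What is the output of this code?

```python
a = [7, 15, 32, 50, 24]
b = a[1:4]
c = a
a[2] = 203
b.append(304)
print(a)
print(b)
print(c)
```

Key concept: slice vs alias.
Step by step:
`a = [7, 15, 32, 50, 24]` → a = [7, 15, 32, 50, 24]
`b = a[1:4]` → b = [15, 32, 50]
`c = a` → c = [7, 15, 32, 50, 24] (same object as a)
`a[2] = 203` → a = [7, 15, 203, 50, 24] (same object as c); c = [7, 15, 203, 50, 24] (same object as a)
`b.append(304)` → b = [15, 32, 50, 304]
`print(a)` → prints [7, 15, 203, 50, 24]
`print(b)` → prints [15, 32, 50, 304]
`print(c)` → prints [7, 15, 203, 50, 24]

Answer:
[7, 15, 203, 50, 24]
[15, 32, 50, 304]
[7, 15, 203, 50, 24]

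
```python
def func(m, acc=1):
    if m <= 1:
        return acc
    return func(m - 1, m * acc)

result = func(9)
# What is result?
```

Accumulator trace (n, acc): (9, 1) -> (8, 9) -> (7, 72) -> (6, 504) -> (5, 3024) -> (4, 15120) -> (3, 60480) -> (2, 181440) -> (1, 362880) -> return 362880

Answer: 362880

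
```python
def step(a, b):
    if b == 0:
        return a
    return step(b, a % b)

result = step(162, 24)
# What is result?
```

step(162, 24) -> step(24, 18) -> step(18, 6) -> step(6, 0) -> 6

Answer: 6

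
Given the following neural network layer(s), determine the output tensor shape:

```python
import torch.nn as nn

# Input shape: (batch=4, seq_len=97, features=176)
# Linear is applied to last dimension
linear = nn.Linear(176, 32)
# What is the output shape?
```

Input: (4, 97, 176) -> Output: (4, 97, 32)

Answer: (4, 97, 32)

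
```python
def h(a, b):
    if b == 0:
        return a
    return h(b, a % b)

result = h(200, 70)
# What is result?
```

h(200, 70) -> h(70, 60) -> h(60, 10) -> h(10, 0) -> 10

Answer: 10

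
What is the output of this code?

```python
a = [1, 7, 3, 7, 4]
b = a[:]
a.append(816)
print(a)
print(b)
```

Key concept: slice [:] creates copy.
Step by step:
`a = [1, 7, 3, 7, 4]` → a = [1, 7, 3, 7, 4]
`b = a[:]` → b = [1, 7, 3, 7, 4]
`a.append(816)` → a = [1, 7, 3, 7, 4, 816]
`print(a)` → prints [1, 7, 3, 7, 4, 816]
`print(b)` → prints [1, 7, 3, 7, 4]

Answer:
[1, 7, 3, 7, 4, 816]
[1, 7, 3, 7, 4]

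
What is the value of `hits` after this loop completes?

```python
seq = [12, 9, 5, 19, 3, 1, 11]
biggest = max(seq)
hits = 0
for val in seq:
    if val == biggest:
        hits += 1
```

Count of max value 19 in [12, 9, 5, 19, 3, 1, 11]
`hits` takes the values: 0 → 1

Answer: 1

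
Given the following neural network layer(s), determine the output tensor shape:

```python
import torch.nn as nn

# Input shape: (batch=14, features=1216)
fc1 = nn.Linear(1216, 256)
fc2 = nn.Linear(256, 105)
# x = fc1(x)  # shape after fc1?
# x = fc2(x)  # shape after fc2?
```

Input: (14, 1216) -> after fc1: (14, 256) -> Output: (14, 105)

Answer: (14, 105)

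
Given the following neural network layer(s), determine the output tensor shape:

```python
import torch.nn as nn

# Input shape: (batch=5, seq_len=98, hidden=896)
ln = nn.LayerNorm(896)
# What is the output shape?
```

Input: (5, 98, 896) -> Output: (5, 98, 896)

Answer: (5, 98, 896)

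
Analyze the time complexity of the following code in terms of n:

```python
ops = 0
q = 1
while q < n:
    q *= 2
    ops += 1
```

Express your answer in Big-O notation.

Each loop level contributes: log n. Multiplying the contributions gives O(log n).

Answer: O(log n)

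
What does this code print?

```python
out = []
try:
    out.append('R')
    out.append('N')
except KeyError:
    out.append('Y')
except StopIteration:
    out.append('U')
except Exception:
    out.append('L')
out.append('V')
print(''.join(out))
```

Execution trace: 'R' (try body) → 'N' (try body, no exception) → 'V' (after the try/except). Output: RNV

Answer: RNV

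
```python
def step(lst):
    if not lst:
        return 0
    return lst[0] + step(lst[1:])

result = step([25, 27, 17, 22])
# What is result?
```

25 + 27 + 17 + 22 + 0 = 91

Answer: 91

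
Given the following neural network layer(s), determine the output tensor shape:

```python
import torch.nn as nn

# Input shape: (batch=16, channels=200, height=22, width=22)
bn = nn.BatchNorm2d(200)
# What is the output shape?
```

Input: (16, 200, 22, 22) -> Output: (16, 200, 22, 22)

Answer: (16, 200, 22, 22)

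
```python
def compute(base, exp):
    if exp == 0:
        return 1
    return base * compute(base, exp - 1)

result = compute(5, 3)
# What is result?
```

compute(5, 3) = 5 * 5 * 5 = 125

Answer: 125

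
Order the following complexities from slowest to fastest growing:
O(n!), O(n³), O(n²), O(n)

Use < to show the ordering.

Ordered by growth rate: O(n) < O(n²) < O(n³) < O(n!)

Answer: O(n) < O(n²) < O(n³) < O(n!)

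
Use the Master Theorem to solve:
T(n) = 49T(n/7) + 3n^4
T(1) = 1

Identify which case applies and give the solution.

a=49, b=7, f(n)=3n^4. log_7(49) = 2. Since c=4 > 2 and the regularity condition holds (49(n/7)^4 = (49/7^4)n^4 with 49/7^4 < 1), Case 3 applies: T(n) = Θ(f(n)) = O(n^4).

Answer: O(n^4) - Case 3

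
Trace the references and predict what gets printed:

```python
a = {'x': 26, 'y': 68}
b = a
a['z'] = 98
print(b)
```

Key concept: dict aliasing.
Step by step:
`a = {'x': 26, 'y': 68}` → a = {'x': 26, 'y': 68}
`b = a` → b = {'x': 26, 'y': 68} (same object as a)
`a['z'] = 98` → a = {'x': 26, 'y': 68, 'z': 98} (same object as b); b = {'x': 26, 'y': 68, 'z': 98} (same object as a)
`print(b)` → prints {'x': 26, 'y': 68, 'z': 98}

Answer: {'x': 26, 'y': 68, 'z': 98}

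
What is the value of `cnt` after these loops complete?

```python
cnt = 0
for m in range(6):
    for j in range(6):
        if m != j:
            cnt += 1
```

6² - 6 (exclude diagonal)
`cnt` takes the values: 0 → 1 → 2 → 3 → 4 → 5 → 6 → 7 → 8 → 9 → 10 → 11 → 12 → 13 → 14 → 15 → 16 → 17 → 18 → 19 → 20 → 21 → 22 → 23 → 24 → 25 → 26 → 27 → 28 → 29 → 30

Answer: 30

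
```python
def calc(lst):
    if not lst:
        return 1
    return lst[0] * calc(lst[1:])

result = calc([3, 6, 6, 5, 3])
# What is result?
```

Product over [3, 6, 6, 5, 3] = 3 * 6 * 6 * 5 * 3 = 1620

Answer: 1620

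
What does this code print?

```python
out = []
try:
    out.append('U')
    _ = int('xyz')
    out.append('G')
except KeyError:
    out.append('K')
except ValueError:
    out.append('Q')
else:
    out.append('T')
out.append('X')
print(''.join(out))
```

Execution trace: 'U' (try body) → 'Q' (except ValueError) → 'X' (after the try/except). Output: UQX

Answer: UQX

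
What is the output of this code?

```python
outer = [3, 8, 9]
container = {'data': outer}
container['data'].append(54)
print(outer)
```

Key concept: dict holds reference to list.
Step by step:
`outer = [3, 8, 9]` → outer = [3, 8, 9]
`container = {'data': outer}` → container = {'data': [3, 8, 9]}
`container['data'].append(54)` → outer = [3, 8, 9, 54]; container = {'data': [3, 8, 9, 54]}
`print(outer)` → prints [3, 8, 9, 54]

Answer: [3, 8, 9, 54]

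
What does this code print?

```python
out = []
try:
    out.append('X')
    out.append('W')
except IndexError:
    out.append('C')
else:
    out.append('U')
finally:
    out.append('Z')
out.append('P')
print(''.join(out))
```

Execution trace: 'X' (try body) → 'W' (try body, no exception) → 'U' (else) → 'Z' (finally) → 'P' (after the try/except). Output: XWUZP

Answer: XWUZP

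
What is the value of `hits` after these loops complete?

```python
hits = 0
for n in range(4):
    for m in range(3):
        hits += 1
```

4 * 3 = 12
`hits` takes the values: 0 → 1 → 2 → 3 → 4 → 5 → 6 → 7 → 8 → 9 → 10 → 11 → 12

Answer: 12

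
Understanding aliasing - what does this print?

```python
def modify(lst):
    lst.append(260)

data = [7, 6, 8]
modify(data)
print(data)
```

Key concept: function modifies passed list.
Step by step:
`data = [7, 6, 8]` → data = [7, 6, 8]
`modify(data)` → data = [7, 6, 8, 260]
`print(data)` → prints [7, 6, 8, 260]

Answer: [7, 6, 8, 260]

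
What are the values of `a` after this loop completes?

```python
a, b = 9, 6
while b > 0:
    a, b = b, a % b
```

GCD of 9 and 6
`a` takes the values: 9 → 6 → 3

Answer: 3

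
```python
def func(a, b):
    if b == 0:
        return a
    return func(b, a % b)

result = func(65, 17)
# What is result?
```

func(65, 17) -> func(17, 14) -> func(14, 3) -> func(3, 2) -> func(2, 1) -> func(1, 0) -> 1

Answer: 1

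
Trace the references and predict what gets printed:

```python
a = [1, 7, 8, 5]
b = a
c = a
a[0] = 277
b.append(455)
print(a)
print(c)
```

Key concept: multiple aliases.
Step by step:
`a = [1, 7, 8, 5]` → a = [1, 7, 8, 5]
`b = a` → b = [1, 7, 8, 5] (same object as a)
`c = a` → c = [1, 7, 8, 5] (same object as a, b)
`a[0] = 277` → a = [277, 7, 8, 5] (same object as b, c); b = [277, 7, 8, 5] (same object as a, c); c = [277, 7, 8, 5] (same object as a, b)
`b.append(455)` → a = [277, 7, 8, 5, 455] (same object as b, c); b = [277, 7, 8, 5, 455] (same object as a, c); c = [277, 7, 8, 5, 455] (same object as a, b)
`print(a)` → prints [277, 7, 8, 5, 455]
`print(c)` → prints [277, 7, 8, 5, 455]

Answer:
[277, 7, 8, 5, 455]
[277, 7, 8, 5, 455]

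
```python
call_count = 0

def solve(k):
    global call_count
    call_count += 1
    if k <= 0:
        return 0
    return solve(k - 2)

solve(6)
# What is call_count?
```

Linear recursion stepping by 2: 4 calls from k=6 down to ≤0.

Answer: 4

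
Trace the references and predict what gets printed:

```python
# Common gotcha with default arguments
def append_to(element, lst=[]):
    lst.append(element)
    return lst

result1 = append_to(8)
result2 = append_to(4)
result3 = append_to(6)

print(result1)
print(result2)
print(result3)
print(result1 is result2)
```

Key concept: mutable default argument gotcha.
Step by step:
`result1 = append_to(8)` → result1 = [8]
`result2 = append_to(4)` → result1 = [8, 4] (same object as result2); result2 = [8, 4] (same object as result1)
`result3 = append_to(6)` → result1 = [8, 4, 6] (same object as result2, result3); result2 = [8, 4, 6] (same object as result1, result3); result3 = [8, 4, 6] (same object as result1, result2)
`print(result1)` → prints [8, 4, 6]
`print(result2)` → prints [8, 4, 6]
`print(result3)` → prints [8, 4, 6]
`print(result1 is result2)` → prints True

Answer:
[8, 4, 6]
[8, 4, 6]
[8, 4, 6]
True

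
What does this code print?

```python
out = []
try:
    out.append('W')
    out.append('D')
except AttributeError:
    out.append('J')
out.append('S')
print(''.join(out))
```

Execution trace: 'W' (try body) → 'D' (try body, no exception) → 'S' (after the try/except). Output: WDS

Answer: WDS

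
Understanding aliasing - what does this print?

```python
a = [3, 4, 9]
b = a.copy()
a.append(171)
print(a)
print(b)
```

Key concept: list.copy() creates independent copy.
Step by step:
`a = [3, 4, 9]` → a = [3, 4, 9]
`b = a.copy()` → b = [3, 4, 9]
`a.append(171)` → a = [3, 4, 9, 171]
`print(a)` → prints [3, 4, 9, 171]
`print(b)` → prints [3, 4, 9]

Answer:
[3, 4, 9, 171]
[3, 4, 9]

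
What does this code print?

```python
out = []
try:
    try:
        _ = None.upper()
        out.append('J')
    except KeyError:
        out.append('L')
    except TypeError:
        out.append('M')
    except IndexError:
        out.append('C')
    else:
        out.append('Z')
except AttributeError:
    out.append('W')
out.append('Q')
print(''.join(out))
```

Execution trace: 'W' (outer except AttributeError) → 'Q' (after the try/except). Output: WQ

Answer: WQ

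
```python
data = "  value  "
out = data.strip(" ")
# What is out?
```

Trace:
`data = "  value  "` → data = '  value  '
`out = data.strip(" ")` → out = 'value'
So out = 'value'

Answer: 'value'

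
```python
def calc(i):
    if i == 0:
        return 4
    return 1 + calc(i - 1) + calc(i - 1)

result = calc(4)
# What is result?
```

calc(i) = 1 + 2·calc(i-1), calc(0)=4. Closed form: (4+1)·2^4 - 1 = 79.

Answer: 79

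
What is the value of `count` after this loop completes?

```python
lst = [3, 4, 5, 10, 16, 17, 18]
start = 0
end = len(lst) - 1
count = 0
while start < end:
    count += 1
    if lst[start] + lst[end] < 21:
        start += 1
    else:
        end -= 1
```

Steps to find pair summing to 21
`count` takes the values: 0 → 1 → 2 → 3 → 4 → 5 → 6

Answer: 6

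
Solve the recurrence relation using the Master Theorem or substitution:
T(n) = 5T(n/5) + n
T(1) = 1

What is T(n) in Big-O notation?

By Master Theorem: a=5, b=5, f(n)=n. Since log_5(5) = 1 and f(n) = Θ(n^1), Case 2 applies. T(n) = O(n log n).

Answer: O(n log n)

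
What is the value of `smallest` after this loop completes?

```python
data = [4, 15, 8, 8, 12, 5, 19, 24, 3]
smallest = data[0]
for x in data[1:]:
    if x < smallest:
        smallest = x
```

Minimum of [4, 15, 8, 8, 12, 5, 19, 24, 3]
`smallest` takes the values: 4 → 3

Answer: 3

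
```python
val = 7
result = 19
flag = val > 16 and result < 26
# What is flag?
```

Trace:
`val = 7` → val = 7
`result = 19` → result = 19
`flag = val > 16 and result < 26` → flag = False
So flag = False

Answer: False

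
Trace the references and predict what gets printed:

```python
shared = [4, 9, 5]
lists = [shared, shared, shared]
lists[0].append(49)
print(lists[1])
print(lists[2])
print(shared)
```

Key concept: list of same reference.
Step by step:
`shared = [4, 9, 5]` → shared = [4, 9, 5]
`lists = [shared, shared, shared]` → lists = [[4, 9, 5], [4, 9, 5], [4, 9, 5]]
`lists[0].append(49)` → shared = [4, 9, 5, 49]; lists = [[4, 9, 5, 49], [4, 9, 5, 49], [4, 9, 5, 49]]
`print(lists[1])` → prints [4, 9, 5, 49]
`print(lists[2])` → prints [4, 9, 5, 49]
`print(shared)` → prints [4, 9, 5, 49]

Answer:
[4, 9, 5, 49]
[4, 9, 5, 49]
[4, 9, 5, 49]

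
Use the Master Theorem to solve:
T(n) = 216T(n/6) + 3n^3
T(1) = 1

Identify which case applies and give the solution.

a=216, b=6, f(n)=3n^3. log_6(216) = 3. Since c=3 = 3, Case 2 applies: T(n) = Θ(n^log_b(a) · log n) = O(n^3 log n).

Answer: O(n^3 log n) - Case 2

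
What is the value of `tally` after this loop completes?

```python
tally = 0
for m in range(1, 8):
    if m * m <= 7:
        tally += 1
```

Count numbers where m² ≤ 7
`tally` takes the values: 0 → 1 → 2

Answer: 2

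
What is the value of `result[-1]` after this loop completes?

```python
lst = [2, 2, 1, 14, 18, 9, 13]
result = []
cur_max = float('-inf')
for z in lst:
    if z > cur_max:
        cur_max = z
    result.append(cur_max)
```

Running max ends at 18
`result` takes the values: [] → [2] → [2, 2] → [2, 2, 2] → [2, 2, 2, 14] → [2, 2, 2, 14, 18] → [2, 2, 2, 14, 18, 18] → [2, 2, 2, 14, 18, 18, 18]
So `result[-1]` = 18

Answer: 18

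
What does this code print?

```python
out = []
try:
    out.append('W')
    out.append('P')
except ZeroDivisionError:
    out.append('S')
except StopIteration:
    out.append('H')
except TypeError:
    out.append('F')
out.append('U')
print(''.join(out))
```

Execution trace: 'W' (try body) → 'P' (try body, no exception) → 'U' (after the try/except). Output: WPU

Answer: WPU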